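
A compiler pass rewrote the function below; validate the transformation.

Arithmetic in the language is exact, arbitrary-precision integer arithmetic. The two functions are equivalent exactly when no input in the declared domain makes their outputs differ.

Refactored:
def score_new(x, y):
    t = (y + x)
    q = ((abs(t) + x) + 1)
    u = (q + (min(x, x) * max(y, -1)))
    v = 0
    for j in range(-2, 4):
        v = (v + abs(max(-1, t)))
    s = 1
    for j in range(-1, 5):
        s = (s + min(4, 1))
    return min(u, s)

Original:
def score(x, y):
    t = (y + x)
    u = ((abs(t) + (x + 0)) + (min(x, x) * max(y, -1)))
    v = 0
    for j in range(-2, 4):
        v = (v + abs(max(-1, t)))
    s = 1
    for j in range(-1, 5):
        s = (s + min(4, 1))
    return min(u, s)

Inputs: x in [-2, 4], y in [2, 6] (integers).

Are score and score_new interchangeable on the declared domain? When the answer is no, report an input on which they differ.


Try x=-2, y=2.
score: t=0, then u=-6, then v=0, then (j=-2), then v=0, then (j=-1), then v=0, then (j=0), then v=0, then (j=1), then v=0, then (j=2), then v=0, then (j=3), then v=0, then s=1, then (j=-1), then s=2, then (j=0), then s=3, then (j=1), then s=4, then (j=2), then s=5, then (j=3), then s=6, then (j=4), then s=7, then returns -6
score_new: t=0, then q=-1, then u=-5, then v=0, then (j=-2), then v=0, then (j=-1), then v=0, then (j=0), then v=0, then (j=1), then v=0, then (j=2), then v=0, then (j=3), then v=0, then s=1, then (j=-1), then s=2, then (j=0), then s=3, then (j=1), then s=4, then (j=2), then s=5, then (j=3), then s=6, then (j=4), then s=7, then returns -5
-6 and -5 differ, so these are not the same function on this domain.
verdict: not equivalent; witness: x=-2, y=2


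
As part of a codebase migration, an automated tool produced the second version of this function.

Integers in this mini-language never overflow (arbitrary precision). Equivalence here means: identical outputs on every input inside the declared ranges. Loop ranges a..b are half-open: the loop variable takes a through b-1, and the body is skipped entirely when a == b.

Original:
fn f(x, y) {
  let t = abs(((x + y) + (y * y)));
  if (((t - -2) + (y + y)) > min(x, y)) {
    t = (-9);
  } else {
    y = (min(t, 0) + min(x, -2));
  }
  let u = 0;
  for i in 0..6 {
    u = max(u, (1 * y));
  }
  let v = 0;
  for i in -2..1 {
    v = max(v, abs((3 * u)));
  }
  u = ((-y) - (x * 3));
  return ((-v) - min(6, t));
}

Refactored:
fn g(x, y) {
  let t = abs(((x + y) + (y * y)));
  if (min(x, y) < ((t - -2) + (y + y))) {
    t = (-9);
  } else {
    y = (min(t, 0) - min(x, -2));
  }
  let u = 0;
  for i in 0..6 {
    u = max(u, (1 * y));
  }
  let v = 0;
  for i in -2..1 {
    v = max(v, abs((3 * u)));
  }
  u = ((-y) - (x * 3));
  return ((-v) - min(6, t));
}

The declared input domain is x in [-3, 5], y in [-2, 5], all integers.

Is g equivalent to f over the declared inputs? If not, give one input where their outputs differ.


Not equivalent: x=-2, y=-2 separates them (0 vs -6).
f: t becomes 0; next (((t - -2) + (y + y)) > min(x, y)) evaluates to false; next y becomes -2; next u becomes 0; next at i=0:; next u becomes 0; next at i=1:; next u becomes 0; next at i=2:; next u becomes 0; next at i=3:; next u becomes 0; next at i=4:; next u becomes 0; next at i=5:; next u becomes 0; next v becomes 0; next at i=-2:; next v becomes 0; next at i=-1:; next v becomes 0; next at i=0:; next v becomes 0; next u becomes 8; next final value 0
g: t becomes 0; next (min(x, y) < ((t - -2) + (y + y))) evaluates to false; next y becomes 2; next u becomes 0; next at i=0:; next u becomes 2; next at i=1:; next u becomes 2; next at i=2:; next u becomes 2; next at i=3:; next u becomes 2; next at i=4:; next u becomes 2; next at i=5:; next u becomes 2; next v becomes 0; next at i=-2:; next v becomes 6; next at i=-1:; next v becomes 6; next at i=0:; next v becomes 6; next u becomes 4; next final value -6
verdict: not equivalent; witness: x=-2, y=-2


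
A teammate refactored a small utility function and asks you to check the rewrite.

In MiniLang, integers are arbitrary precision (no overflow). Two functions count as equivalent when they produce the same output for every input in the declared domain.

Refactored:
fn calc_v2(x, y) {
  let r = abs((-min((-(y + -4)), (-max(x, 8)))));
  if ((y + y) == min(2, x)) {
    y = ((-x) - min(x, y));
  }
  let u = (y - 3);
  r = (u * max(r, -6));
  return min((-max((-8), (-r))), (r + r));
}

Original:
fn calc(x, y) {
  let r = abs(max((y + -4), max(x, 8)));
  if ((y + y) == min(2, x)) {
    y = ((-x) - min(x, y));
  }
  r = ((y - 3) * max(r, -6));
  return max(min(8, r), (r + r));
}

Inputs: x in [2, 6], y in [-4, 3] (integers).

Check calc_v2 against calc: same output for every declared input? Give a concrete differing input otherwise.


Take x=2, y=-4.
calc: r = 8; ((y + y) == min(2, x)) -> false; r = -56; return -56
calc_v2: r = 8; ((y + y) == min(2, x)) -> false; u = -7; r = -56; return -112
-56 against -112: the behavior changed.
verdict: not equivalent; witness: x=2, y=-4


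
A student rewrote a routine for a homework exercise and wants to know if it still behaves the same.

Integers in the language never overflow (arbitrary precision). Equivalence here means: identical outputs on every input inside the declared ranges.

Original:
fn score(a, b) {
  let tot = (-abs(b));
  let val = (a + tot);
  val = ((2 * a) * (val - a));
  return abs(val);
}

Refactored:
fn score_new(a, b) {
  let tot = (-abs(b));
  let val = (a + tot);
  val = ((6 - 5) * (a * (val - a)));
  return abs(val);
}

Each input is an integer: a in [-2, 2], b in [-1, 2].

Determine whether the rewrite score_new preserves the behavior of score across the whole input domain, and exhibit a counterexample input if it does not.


Not equivalent: a=-2, b=-1 separates them (4 vs 2).
score: tot := -1 | val := -3 | val := 4 | result 4
score_new: tot := -1 | val := -3 | val := 2 | result 2
verdict: not equivalent; witness: a=-2, b=-1


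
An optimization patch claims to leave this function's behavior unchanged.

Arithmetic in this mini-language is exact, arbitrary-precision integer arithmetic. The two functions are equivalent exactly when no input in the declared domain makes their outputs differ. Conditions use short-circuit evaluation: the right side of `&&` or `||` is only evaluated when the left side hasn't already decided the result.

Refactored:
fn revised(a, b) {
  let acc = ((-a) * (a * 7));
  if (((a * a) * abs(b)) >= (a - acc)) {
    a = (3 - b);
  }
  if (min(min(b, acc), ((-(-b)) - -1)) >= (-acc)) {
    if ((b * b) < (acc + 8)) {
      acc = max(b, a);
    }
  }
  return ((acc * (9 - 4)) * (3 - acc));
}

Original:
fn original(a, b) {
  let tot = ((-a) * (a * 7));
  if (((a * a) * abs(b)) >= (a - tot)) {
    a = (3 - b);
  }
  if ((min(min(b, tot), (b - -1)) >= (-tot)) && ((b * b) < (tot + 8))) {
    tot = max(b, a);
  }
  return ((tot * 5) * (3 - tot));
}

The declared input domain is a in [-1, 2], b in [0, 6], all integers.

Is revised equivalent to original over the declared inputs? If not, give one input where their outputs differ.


Changes here: arithmetic usage differs; local variable names differ; statement counts differ; constant usage differs; boolean connective usage differs; branching structure differs; the full 28-point sweep finds no disagreement.
verdict: equivalent


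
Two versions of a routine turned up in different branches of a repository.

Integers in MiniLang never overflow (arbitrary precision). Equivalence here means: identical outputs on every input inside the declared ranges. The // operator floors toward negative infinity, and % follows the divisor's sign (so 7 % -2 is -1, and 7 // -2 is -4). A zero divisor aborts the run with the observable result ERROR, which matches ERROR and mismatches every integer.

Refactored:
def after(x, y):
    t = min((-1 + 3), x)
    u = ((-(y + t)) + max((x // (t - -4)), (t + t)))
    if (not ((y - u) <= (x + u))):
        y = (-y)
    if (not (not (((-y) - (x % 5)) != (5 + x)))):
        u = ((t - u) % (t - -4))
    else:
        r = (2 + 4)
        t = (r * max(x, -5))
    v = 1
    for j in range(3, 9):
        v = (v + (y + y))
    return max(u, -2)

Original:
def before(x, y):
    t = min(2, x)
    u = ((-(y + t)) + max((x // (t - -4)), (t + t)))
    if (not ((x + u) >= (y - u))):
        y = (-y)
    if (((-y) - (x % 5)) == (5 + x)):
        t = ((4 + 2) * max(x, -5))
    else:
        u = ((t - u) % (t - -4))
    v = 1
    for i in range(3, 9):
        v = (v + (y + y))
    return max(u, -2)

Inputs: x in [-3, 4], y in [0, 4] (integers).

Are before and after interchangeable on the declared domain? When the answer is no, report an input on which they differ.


This is a faithful refactor — local variable names differ, plus constant usage differs, plus comparison usage differs, plus arithmetic usage differs, plus statement counts differ, plus boolean connective usage differs, but the computed results match everywhere.
Tracing x=4, y=0: before: t := 2 | u := 2 | (not ((x + u) >= (y - u))): false | (((-y) - (x % 5)) == (5 + x)): false | u := 0 | v := 1 | iter i=3: | v := 1 | iter i=4: | v := 1 | iter i=5: | v := 1 | iter i=6: | v := 1 | iter i=7: | v := 1 | iter i=8: | v := 1 | result 0 | after: t := 2 | u := 2 | (not ((y - u) <= (x + u))): false | (not (not (((-y) - (x % 5)) != (5 + x)))): true | u := 0 | v := 1 | iter j=3: | v := 1 | iter j=4: | v := 1 | iter j=5: | v := 1 | iter j=6: | v := 1 | iter j=7: | v := 1 | iter j=8: | v := 1 | result 0 — matching result 0.
Every one of the 40 inputs gives matching results.
verdict: equivalent


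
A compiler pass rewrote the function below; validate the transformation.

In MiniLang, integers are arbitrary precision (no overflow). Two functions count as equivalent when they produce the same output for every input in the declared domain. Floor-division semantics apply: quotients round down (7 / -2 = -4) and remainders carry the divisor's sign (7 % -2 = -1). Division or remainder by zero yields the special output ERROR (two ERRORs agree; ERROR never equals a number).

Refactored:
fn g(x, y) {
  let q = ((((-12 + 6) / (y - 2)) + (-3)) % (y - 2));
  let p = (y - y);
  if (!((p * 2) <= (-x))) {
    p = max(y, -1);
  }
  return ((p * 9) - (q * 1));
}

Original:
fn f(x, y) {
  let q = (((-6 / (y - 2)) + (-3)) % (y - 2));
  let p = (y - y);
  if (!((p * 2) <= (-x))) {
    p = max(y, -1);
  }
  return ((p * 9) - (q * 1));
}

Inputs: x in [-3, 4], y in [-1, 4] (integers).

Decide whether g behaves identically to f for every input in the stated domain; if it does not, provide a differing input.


Differences: constant usage differs; and arithmetic usage differs — yet all 48 inputs agree.
verdict: equivalent


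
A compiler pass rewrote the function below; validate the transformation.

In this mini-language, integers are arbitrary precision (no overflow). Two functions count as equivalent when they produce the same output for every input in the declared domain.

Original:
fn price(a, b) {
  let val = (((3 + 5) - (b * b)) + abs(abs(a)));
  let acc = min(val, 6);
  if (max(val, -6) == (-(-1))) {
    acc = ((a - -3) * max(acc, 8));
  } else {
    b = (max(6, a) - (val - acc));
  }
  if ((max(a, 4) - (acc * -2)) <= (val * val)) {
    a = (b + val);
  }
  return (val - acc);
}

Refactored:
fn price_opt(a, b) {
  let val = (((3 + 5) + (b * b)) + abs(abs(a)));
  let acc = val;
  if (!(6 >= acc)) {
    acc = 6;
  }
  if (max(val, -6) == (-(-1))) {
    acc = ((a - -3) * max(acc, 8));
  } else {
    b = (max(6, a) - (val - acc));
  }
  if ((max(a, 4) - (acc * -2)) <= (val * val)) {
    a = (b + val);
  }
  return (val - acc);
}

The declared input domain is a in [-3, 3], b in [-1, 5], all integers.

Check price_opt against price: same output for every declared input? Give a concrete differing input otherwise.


There is a counterexample at a=-3, b=-1: 4 on one side, 6 on the other.
price: val = 10; acc = 6; (max(val, -6) == (-(-1))) -> false; b = 2; ((max(a, 4) - (acc * -2)) <= (val * val)) -> true; a = 12; return 4
price_opt: val = 12; acc = 12; (!(6 >= acc)) -> true; acc = 6; (max(val, -6) == (-(-1))) -> false; b = 0; ((max(a, 4) - (acc * -2)) <= (val * val)) -> true; a = 12; return 6
verdict: not equivalent; witness: a=-3, b=-1


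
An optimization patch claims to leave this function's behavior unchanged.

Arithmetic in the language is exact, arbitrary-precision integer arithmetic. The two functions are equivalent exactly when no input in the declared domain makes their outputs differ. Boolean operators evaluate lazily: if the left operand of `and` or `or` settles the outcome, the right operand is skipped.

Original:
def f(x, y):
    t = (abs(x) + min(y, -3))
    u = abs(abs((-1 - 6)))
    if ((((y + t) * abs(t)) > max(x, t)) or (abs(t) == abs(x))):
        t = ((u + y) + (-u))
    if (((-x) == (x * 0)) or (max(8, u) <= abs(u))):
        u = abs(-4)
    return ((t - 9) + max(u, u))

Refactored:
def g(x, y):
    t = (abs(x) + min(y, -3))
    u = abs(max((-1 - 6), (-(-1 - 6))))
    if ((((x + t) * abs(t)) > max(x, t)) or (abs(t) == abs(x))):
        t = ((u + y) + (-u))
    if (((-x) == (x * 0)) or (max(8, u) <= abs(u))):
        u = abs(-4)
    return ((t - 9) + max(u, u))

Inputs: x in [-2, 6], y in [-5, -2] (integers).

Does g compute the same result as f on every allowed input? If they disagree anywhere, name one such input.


The rewrite breaks on x=4, y=-3, where the results are -1 and -5.
f: t=1, then u=7, then ((((y + t) * abs(t)) > max(x, t)) or (abs(t) == abs(x))) is false, then (((-x) == (x * 0)) or (max(8, u) <= abs(u))) is false, then returns -1
g: t=1, then u=7, then ((((x + t) * abs(t)) > max(x, t)) or (abs(t) == abs(x))) is true, then t=-3, then (((-x) == (x * 0)) or (max(8, u) <= abs(u))) is false, then returns -5
verdict: not equivalent; witness: x=4, y=-3


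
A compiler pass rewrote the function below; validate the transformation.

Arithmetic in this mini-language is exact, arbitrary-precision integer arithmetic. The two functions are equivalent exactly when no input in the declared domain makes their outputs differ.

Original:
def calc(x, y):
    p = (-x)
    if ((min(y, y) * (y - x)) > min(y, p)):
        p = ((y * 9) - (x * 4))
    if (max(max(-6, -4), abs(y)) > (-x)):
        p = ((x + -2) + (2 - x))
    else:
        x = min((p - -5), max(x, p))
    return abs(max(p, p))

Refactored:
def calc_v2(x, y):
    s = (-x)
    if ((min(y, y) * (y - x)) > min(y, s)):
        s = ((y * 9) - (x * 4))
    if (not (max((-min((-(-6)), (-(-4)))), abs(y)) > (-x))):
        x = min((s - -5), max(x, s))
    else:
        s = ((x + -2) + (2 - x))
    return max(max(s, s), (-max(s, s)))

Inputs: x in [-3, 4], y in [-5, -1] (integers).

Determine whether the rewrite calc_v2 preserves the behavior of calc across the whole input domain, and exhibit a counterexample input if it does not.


The two are interchangeable: boolean connective usage differs, and local variable names differ, and min/max/abs usage differs, and every declared input agrees.
Spot check at x=-3, y=-1 — calc: p=3, then ((min(y, y) * (y - x)) > min(y, p)) is false, then (max(max(-6, -4), abs(y)) > (-x)) is false, then x=3, then returns 3. calc_v2: s=3, then ((min(y, y) * (y - x)) > min(y, s)) is false, then (not (max((-min((-(-6)), (-(-4)))), abs(y)) > (-x))) is true, then x=3, then returns 3. Both give 3.
Sweeping the whole domain (40 inputs) finds no disagreement.
verdict: equivalent


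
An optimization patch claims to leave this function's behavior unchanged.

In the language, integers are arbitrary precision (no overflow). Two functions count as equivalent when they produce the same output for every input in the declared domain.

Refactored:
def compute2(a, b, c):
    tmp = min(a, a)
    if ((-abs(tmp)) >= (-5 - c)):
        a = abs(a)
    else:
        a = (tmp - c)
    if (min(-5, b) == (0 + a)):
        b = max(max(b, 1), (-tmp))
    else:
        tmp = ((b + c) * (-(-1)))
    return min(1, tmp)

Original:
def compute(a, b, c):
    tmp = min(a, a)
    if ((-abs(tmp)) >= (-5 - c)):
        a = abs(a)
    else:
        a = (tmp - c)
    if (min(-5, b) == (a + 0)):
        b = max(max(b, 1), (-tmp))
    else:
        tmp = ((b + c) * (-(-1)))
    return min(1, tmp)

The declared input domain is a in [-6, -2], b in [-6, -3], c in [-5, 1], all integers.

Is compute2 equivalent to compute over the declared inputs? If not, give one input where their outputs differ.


Although same computation, different form, 140/140 inputs agree.
verdict: equivalent


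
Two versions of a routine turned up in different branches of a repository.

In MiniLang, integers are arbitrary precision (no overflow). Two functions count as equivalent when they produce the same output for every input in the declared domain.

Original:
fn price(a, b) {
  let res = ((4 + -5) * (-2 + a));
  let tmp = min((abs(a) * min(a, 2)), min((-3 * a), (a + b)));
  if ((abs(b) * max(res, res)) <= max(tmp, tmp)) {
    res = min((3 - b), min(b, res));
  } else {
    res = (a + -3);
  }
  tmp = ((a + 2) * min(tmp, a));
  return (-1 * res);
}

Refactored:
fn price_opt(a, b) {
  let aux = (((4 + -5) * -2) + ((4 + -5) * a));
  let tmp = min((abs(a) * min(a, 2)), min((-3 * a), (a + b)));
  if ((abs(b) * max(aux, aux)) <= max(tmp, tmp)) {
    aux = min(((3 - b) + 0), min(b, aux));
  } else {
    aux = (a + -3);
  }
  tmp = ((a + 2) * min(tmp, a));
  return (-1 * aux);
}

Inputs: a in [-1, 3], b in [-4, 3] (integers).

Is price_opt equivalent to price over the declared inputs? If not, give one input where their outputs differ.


The two are interchangeable: arithmetic usage differs, plus constant usage differs, plus local variable names differ, and every declared input agrees.
Tracing a=1, b=-2: price: res := 1 | tmp := -3 | ((abs(b) * max(res, res)) <= max(tmp, tmp)): false | res := -2 | tmp := -9 | result 2 | price_opt: aux := 1 | tmp := -3 | ((abs(b) * max(aux, aux)) <= max(tmp, tmp)): false | aux := -2 | tmp := -9 | result 2 — matching result 2.
Checked all 40 inputs in the declared domain: the outputs agree on every one.
verdict: equivalent


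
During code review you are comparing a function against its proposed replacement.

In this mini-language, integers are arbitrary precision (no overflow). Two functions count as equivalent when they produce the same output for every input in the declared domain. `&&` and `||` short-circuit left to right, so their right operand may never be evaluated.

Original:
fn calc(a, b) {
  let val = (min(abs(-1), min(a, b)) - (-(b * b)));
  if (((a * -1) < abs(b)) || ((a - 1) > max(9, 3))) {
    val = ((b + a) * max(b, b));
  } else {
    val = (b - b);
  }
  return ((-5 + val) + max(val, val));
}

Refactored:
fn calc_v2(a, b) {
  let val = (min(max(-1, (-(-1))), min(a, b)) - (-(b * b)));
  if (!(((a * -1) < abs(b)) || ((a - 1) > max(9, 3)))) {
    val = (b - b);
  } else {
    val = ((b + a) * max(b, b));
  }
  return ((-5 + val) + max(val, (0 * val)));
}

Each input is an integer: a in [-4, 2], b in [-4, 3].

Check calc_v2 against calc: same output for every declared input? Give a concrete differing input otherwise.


Run the pair on a=2, b=-1.
calc: val = 0; (((a * -1) < abs(b)) || ((a - 1) > max(9, 3))) -> true; val = -1; return -7
calc_v2: val = 0; (!(((a * -1) < abs(b)) || ((a - 1) > max(9, 3)))) -> false; val = -1; return -6
-7 and -6 differ, so these are not the same function on this domain.
verdict: not equivalent; witness: a=2, b=-1


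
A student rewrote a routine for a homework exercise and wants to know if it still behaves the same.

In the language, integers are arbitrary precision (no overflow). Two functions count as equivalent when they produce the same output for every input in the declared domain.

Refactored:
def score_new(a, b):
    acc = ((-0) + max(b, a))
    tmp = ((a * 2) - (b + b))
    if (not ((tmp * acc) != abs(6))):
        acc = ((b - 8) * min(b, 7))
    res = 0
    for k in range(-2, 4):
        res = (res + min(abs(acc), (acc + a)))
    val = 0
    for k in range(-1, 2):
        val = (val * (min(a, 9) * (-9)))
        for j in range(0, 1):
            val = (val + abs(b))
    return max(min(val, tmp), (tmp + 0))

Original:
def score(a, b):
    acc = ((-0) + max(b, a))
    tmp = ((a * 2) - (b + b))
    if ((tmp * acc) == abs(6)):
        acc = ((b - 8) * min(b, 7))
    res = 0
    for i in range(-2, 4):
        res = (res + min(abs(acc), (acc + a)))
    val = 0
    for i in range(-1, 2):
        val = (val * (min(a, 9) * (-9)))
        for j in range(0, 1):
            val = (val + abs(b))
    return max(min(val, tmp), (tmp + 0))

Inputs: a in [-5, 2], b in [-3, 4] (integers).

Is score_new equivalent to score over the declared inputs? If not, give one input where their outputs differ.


The two are interchangeable: comparison usage differs; and boolean connective usage differs; and local variable names differ, and every declared input agrees.
Spot check at a=-4, b=0 — score: acc=0, then tmp=-8, then ((tmp * acc) == abs(6)) is false, then res=0, then (i=-2), then res=-4, then (i=-1), then res=-8, then (i=0), then res=-12, then (i=1), then res=-16, then (i=2), then res=-20, then (i=3), then res=-24, then val=0, then (i=-1), then val=0, then (j=0), then val=0, then (i=0), then val=0, then (j=0), then val=0, then (i=1), then val=0, then (j=0), then val=0, then returns -8. score_new: acc=0, then tmp=-8, then (not ((tmp * acc) != abs(6))) is false, then res=0, then (k=-2), then res=-4, then (k=-1), then res=-8, then (k=0), then res=-12, then (k=1), then res=-16, then (k=2), then res=-20, then (k=3), then res=-24, then val=0, then (k=-1), then val=0, then (j=0), then val=0, then (k=0), then val=0, then (j=0), then val=0, then (k=1), then val=0, then (j=0), then val=0, then returns -8. Both give -8.
Across all 64 domain points the two functions coincide.
verdict: equivalent


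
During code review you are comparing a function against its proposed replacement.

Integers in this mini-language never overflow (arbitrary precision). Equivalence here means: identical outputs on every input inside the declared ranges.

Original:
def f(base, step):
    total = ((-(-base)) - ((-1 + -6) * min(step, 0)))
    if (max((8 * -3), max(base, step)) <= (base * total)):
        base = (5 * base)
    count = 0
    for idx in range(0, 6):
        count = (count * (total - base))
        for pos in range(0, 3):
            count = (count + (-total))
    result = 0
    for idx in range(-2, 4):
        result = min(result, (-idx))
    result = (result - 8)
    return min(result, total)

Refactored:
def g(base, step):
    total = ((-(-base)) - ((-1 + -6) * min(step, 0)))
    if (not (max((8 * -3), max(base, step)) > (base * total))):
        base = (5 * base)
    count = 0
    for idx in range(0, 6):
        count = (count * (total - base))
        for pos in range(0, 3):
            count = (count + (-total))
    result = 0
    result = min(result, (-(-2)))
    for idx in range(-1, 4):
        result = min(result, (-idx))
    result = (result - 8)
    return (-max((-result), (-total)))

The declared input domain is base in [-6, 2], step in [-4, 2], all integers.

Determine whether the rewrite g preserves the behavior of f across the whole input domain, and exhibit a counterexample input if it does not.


Side by side, the visible changes include: min/max/abs usage differs; boolean connective usage differs; statement counts differ; loop structure differs; constant usage differs; comparison usage differs.
Tracing base=1, step=0: f: total := 1 | (max((8 * -3), max(base, step)) <= (base * total)): true | base := 5 | count := 0 | iter idx=0: | count := 0 | iter pos=0: | count := -1 | iter pos=1: | count := -2 | iter pos=2: | count := -3 | iter idx=1: | count := 12 | iter pos=0: | count := 11 | iter pos=1: | count := 10 | iter pos=2: | count := 9 | iter idx=2: | count := -36 | iter pos=0: | count := -37 | iter pos=1: | count := -38 | iter pos=2: | count := -39 | iter idx=3: | count := 156 | iter pos=0: | count := 155 | iter pos=1: | count := 154 | iter pos=2: | count := 153 | iter idx=4: | count := -612 | iter pos=0: | count := -613 | iter pos=1: | count := -614 | iter pos=2: | count := -615 | iter idx=5: | count := 2460 | iter pos=0: | count := 2459 | iter pos=1: | count := 2458 | iter pos=2: | count := 2457 | result := 0 | iter idx=-2: | result := 0 | iter idx=-1: | result := 0 | iter idx=0: | result := 0 | iter idx=1: | result := -1 | iter idx=2: | result := -2 | iter idx=3: | result := -3 | result := -11 | result -11 | g: total := 1 | (not (max((8 * -3), max(base, step)) > (base * total))): true | base := 5 | count := 0 | iter idx=0: | count := 0 | iter pos=0: | count := -1 | iter pos=1: | count := -2 | iter pos=2: | count := -3 | iter idx=1: | count := 12 | iter pos=0: | count := 11 | iter pos=1: | count := 10 | iter pos=2: | count := 9 | iter idx=2: | count := -36 | iter pos=0: | count := -37 | iter pos=1: | count := -38 | iter pos=2: | count := -39 | iter idx=3: | count := 156 | iter pos=0: | count := 155 | iter pos=1: | count := 154 | iter pos=2: | count := 153 | iter idx=4: | count := -612 | iter pos=0: | count := -613 | iter pos=1: | count := -614 | iter pos=2: | count := -615 | iter idx=5: | count := 2460 | iter pos=0: | count := 2459 | iter pos=1: | count := 2458 | iter pos=2: | count := 2457 | result := 0 | result := 0 | iter idx=-1: | result := 0 | iter idx=0: | result := 0 | iter idx=1: | result := -1 | iter idx=2: | result := -2 | iter idx=3: | result := -3 | result := -11 | result -11 — matching result -11.
Checked all 63 inputs in the declared domain: the outputs agree on every one.
verdict: equivalent


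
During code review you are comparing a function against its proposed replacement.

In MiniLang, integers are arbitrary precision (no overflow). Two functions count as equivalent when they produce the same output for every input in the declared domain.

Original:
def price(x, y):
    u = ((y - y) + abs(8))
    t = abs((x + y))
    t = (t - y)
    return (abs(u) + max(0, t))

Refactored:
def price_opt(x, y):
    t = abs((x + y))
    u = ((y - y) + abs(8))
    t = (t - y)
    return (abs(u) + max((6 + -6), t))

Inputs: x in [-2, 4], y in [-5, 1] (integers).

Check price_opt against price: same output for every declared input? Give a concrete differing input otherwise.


The two versions differ — the changes include constant usage differs, and arithmetic usage differs.
As a probe, take x=3, y=-4: price runs u := 8 | t := 1 | t := 5 | result 13; price_opt runs t := 1 | u := 8 | t := 5 | result 13; both end at 13.
Sweeping the whole domain (49 inputs) finds no disagreement.
verdict: equivalent


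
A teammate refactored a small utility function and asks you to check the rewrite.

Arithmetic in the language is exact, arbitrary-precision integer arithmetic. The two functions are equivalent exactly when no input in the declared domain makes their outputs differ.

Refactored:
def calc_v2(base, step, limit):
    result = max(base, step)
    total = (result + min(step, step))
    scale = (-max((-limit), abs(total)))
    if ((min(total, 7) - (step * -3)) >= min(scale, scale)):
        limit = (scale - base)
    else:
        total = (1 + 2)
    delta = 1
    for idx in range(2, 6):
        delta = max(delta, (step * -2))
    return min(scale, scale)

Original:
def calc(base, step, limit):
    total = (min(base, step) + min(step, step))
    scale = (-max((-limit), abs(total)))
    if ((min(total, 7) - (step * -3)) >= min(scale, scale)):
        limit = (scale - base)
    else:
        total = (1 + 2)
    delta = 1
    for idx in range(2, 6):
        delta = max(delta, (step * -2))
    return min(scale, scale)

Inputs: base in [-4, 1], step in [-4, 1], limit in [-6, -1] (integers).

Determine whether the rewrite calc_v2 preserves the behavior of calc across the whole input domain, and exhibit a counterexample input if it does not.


On input base=-4, step=-3, limit=-6, calc returns -7 while calc_v2 returns -6.
verdict: not equivalent; witness: base=-4, step=-3, limit=-6


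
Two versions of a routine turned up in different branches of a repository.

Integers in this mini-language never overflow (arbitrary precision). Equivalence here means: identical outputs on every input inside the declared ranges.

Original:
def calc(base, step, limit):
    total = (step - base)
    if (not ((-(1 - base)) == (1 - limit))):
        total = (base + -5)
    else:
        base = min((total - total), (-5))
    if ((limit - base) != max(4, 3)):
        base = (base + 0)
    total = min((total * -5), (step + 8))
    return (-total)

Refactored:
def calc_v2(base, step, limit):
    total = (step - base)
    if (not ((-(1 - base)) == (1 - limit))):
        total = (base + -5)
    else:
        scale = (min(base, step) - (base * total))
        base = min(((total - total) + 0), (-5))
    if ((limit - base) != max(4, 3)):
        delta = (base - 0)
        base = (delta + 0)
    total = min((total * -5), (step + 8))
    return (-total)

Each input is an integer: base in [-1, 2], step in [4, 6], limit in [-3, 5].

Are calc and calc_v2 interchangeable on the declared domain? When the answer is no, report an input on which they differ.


Equivalent — the differences include local variable names differ, and statement counts differ, and arithmetic usage differs, and min/max/abs usage differs, and constant usage differs, yet no declared input distinguishes the two.
As a probe, take base=0, step=6, limit=0: calc runs total becomes 6; next (not ((-(1 - base)) == (1 - limit))) evaluates to true; next total becomes -5; next ((limit - base) != max(4, 3)) evaluates to true; next base becomes 0; next total becomes 14; next final value -14; calc_v2 runs total becomes 6; next (not ((-(1 - base)) == (1 - limit))) evaluates to true; next total becomes -5; next ((limit - base) != max(4, 3)) evaluates to true; next delta becomes 0; next base becomes 0; next total becomes 14; next final value -14; both end at -14.
Every one of the 108 inputs gives matching results.
verdict: equivalent


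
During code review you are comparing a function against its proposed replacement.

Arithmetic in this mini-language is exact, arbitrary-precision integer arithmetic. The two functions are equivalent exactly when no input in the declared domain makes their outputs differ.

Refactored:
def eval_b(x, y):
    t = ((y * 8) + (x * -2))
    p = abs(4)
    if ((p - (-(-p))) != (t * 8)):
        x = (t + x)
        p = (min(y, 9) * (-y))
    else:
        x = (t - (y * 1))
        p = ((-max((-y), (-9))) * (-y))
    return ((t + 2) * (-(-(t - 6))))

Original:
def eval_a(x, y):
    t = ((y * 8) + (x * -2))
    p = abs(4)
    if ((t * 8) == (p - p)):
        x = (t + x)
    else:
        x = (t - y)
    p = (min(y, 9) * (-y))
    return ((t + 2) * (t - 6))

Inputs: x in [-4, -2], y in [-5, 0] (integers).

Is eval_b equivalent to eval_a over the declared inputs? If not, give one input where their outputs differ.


Equivalent. Whatever the rewrite altered, no input in the stated domain can expose a difference.
An exhaustive pass over the 18 declared inputs shows identical outputs.
Tracing x=-3, y=-5: eval_a: t=-34, then p=4, then ((t * 8) == (p - p)) is false, then x=-29, then p=-25, then returns 1280 | eval_b: t=-34, then p=4, then ((p - (-(-p))) != (t * 8)) is true, then x=-37, then p=-25, then returns 1280 — matching result 1280.
verdict: equivalent


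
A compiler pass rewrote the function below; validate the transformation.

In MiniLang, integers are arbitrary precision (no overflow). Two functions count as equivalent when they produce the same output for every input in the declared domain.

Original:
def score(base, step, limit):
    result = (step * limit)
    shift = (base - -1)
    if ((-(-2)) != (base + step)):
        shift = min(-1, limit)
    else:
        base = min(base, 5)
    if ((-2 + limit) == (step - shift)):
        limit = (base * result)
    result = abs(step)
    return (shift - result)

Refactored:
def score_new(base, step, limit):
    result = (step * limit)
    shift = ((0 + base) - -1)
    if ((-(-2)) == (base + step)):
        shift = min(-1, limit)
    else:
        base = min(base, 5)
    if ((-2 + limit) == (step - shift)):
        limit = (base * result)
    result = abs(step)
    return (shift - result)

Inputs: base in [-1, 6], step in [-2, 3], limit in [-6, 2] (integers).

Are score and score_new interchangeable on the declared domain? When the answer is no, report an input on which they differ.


Run the pair on base=-1, step=-2, limit=-6.
score: result := 12 | shift := 0 | ((-(-2)) != (base + step)): true | shift := -6 | ((-2 + limit) == (step - shift)): false | result := 2 | result -8
score_new: result := 12 | shift := 0 | ((-(-2)) == (base + step)): false | base := -1 | ((-2 + limit) == (step - shift)): false | result := 2 | result -2
-8 against -2: the behavior changed.
verdict: not equivalent; witness: base=-1, step=-2, limit=-6


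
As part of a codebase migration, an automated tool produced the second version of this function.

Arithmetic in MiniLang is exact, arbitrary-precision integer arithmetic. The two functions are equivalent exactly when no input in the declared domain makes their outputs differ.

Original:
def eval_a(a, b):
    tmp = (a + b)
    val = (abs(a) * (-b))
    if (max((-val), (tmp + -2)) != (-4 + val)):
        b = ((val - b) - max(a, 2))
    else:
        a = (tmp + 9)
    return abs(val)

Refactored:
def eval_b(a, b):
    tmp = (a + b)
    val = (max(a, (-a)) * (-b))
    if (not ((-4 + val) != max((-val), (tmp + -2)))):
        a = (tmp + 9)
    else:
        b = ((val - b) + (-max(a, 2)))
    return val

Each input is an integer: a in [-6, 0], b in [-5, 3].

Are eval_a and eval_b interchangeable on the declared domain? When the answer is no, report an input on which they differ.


Try a=-6, b=1.
eval_a: tmp becomes -5; next val becomes -6; next (max((-val), (tmp + -2)) != (-4 + val)) evaluates to true; next b becomes -9; next final value 6
eval_b: tmp becomes -5; next val becomes -6; next (not ((-4 + val) != max((-val), (tmp + -2)))) evaluates to false; next b becomes -9; next final value -6
6 != -6, so the rewrite changes behavior.
verdict: not equivalent; witness: a=-6, b=1


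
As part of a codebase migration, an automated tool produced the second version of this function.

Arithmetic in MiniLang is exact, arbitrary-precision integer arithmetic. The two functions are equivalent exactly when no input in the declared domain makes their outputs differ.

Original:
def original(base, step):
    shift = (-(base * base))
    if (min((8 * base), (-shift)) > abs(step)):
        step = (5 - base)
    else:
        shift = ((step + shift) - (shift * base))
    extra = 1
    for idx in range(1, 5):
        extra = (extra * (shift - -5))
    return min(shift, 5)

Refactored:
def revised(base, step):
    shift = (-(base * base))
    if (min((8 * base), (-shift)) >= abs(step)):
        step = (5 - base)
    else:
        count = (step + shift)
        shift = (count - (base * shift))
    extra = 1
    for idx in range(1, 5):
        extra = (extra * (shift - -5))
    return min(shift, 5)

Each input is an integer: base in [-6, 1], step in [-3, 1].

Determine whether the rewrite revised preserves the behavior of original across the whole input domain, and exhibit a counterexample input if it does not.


There is a counterexample at base=1, step=1: 1 on one side, -1 on the other.
original: shift := -1 | (min((8 * base), (-shift)) > abs(step)): false | shift := 1 | extra := 1 | iter idx=1: | extra := 6 | iter idx=2: | extra := 36 | iter idx=3: | extra := 216 | iter idx=4: | extra := 1296 | result 1
revised: shift := -1 | (min((8 * base), (-shift)) >= abs(step)): true | step := 4 | extra := 1 | iter idx=1: | extra := 4 | iter idx=2: | extra := 16 | iter idx=3: | extra := 64 | iter idx=4: | extra := 256 | result -1
verdict: not equivalent; witness: base=1, step=1


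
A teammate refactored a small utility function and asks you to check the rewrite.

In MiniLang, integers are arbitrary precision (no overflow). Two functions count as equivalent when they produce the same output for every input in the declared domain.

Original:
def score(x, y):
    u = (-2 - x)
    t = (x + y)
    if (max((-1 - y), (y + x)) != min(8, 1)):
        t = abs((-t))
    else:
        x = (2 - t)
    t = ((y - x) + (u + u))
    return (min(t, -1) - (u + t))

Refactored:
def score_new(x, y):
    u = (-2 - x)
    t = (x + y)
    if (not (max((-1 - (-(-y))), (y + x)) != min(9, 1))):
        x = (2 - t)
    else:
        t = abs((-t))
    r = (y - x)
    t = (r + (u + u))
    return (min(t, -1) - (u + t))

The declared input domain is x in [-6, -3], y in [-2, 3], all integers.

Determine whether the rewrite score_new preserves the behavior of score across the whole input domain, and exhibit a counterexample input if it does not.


The one real change (`8` became `9`) has no effect anywhere in the declared ranges.
As a probe, take x=-4, y=3: score runs u := 2 | t := -1 | (max((-1 - y), (y + x)) != min(8, 1)): true | t := 1 | t := 11 | result -14; score_new runs u := 2 | t := -1 | (not (max((-1 - (-(-y))), (y + x)) != min(9, 1))): false | t := 1 | r := 7 | t := 11 | result -14; both end at -14.
Checked all 24 inputs in the declared domain: the outputs agree on every one.
verdict: equivalent


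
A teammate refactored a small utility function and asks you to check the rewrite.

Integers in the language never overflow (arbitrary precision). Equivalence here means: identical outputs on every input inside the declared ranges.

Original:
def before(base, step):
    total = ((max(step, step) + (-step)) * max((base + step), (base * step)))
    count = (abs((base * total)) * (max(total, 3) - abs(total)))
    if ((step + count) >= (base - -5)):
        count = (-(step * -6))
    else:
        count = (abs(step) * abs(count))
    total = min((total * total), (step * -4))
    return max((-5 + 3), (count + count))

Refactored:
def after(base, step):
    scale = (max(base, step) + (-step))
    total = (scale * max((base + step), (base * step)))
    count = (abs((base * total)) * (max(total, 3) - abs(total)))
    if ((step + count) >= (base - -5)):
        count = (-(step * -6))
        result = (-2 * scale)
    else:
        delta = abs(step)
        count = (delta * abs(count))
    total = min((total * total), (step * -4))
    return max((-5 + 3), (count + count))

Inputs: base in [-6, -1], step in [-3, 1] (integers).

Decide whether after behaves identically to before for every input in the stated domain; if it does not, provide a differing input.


Evaluate both at base=-1, step=-2.
before: total=0, then count=0, then ((step + count) >= (base - -5)) is false, then count=0, then total=0, then returns 0
after: scale=1, then total=2, then count=2, then ((step + count) >= (base - -5)) is false, then delta=2, then count=4, then total=4, then returns 8
0 != 8, so the rewrite changes behavior.
verdict: not equivalent; witness: base=-1, step=-2


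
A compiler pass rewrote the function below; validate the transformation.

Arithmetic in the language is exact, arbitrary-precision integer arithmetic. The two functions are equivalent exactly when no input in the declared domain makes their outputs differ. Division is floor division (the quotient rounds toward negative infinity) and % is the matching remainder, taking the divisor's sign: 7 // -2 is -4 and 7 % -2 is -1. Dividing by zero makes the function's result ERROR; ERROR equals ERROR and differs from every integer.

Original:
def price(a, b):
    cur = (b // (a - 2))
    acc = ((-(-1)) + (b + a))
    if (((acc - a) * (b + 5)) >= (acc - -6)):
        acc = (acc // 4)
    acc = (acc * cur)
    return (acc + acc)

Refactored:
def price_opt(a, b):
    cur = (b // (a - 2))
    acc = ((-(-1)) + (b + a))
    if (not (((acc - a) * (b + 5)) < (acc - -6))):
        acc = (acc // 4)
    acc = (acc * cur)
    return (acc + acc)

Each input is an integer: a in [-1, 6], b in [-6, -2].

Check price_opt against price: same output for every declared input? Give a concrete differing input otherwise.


Reading the diff, among the changes: boolean connective usage differs; and comparison usage differs.
One worked example (a=5, b=-6) — price: cur=-2, then acc=0, then (((acc - a) * (b + 5)) >= (acc - -6)) is false, then acc=0, then returns 0; price_opt: cur=-2, then acc=0, then (not (((acc - a) * (b + 5)) < (acc - -6))) is false, then acc=0, then returns 0; agreement on 0.
Across all 40 domain points the two functions coincide.
verdict: equivalent
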